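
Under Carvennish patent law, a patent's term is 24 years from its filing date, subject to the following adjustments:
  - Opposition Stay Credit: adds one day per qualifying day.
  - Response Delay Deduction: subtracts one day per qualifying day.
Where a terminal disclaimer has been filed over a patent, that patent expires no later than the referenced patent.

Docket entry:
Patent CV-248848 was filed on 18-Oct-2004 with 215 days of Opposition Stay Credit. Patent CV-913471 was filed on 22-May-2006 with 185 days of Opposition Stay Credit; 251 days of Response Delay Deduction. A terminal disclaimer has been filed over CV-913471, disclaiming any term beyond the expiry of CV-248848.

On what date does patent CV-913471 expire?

May 21, 2029

Natural term of CV-913471:
  Base: filing + 24 years → 22 May 2030.
  Opposition Stay Credit: +185 days → 23 November 2030.
  Response Delay Deduction: −251 days → 17 March 2030.
Expiry of referenced patent CV-248848:
  Base: filing + 24 years → 18 October 2028.
  Opposition Stay Credit: +215 days → 21 May 2029.
Terminal disclaimer: CV-913471 expires on the earlier of 17 March 2030 and 21 May 2029.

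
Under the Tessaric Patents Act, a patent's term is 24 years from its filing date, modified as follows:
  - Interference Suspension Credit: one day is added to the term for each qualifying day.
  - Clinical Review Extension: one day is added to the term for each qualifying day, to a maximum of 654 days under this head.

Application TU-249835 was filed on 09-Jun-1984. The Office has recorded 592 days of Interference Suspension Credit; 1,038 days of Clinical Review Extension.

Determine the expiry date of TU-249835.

2011-11-07

Base term: filing date + 24 years → 9 June 2008.
Interference Suspension Credit: +592 days → 22 January 2010.
Clinical Review Extension: 1038 days claimed exceeds the 654-day cap, so +654 days → 7 November 2011.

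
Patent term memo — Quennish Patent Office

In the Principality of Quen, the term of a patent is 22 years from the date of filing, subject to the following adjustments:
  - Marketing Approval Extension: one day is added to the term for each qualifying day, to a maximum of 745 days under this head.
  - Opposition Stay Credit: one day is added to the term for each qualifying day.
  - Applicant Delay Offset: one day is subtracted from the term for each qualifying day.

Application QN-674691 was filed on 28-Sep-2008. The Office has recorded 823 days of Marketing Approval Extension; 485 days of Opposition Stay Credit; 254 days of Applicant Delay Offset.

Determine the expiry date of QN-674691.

Base term: filing date + 22 years → 28 September 2030.
Marketing Approval Extension: 823 days claimed exceeds the 745-day cap, so +745 days → 12 October 2032.
Opposition Stay Credit: +485 days → 9 February 2034.
Applicant Delay Offset: −254 days → 31 May 2033.

May 31, 2033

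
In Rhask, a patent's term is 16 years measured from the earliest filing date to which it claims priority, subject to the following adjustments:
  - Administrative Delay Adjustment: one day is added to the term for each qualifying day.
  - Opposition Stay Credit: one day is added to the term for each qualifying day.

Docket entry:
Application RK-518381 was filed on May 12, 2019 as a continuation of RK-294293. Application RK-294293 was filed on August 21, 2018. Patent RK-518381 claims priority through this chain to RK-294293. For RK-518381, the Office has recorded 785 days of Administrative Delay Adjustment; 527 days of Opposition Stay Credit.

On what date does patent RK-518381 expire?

Earliest priority filing: 21 August 2018.
Base term: 21 August 2018 + 16 years → 21 August 2034.
Administrative Delay Adjustment: +785 days → 14 October 2036.
Opposition Stay Credit: +527 days → 25 March 2038.

2038-03-25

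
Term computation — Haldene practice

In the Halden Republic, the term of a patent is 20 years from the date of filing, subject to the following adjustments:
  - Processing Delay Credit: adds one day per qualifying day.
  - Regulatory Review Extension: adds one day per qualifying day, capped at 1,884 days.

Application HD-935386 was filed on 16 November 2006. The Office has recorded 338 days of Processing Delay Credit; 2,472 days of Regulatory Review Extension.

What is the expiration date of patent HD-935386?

2032-12-16

Base term: filing date + 20 years → 16 November 2026.
Processing Delay Credit: +338 days → 20 October 2027.
Regulatory Review Extension: 2472 days claimed exceeds the 1884-day cap, so +1884 days → 16 December 2032.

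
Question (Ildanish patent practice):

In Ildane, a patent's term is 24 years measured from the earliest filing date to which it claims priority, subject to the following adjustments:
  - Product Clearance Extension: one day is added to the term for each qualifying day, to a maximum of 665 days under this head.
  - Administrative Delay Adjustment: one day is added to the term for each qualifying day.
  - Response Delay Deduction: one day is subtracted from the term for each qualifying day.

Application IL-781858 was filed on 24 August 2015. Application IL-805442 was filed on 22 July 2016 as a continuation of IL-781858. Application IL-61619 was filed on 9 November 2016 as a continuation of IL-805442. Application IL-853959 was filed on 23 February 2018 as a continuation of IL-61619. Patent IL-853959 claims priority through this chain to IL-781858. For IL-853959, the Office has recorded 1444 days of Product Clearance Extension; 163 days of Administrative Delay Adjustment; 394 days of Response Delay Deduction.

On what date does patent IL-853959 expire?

2040-10-31

Earliest priority filing: 24 August 2015.
Base term: 24 August 2015 + 24 years → 24 August 2039.
Product Clearance Extension: 1444 days claimed exceeds the 665-day cap, so +665 days → 19 June 2041.
Administrative Delay Adjustment: +163 days → 29 November 2041.
Response Delay Deduction: −394 days → 31 October 2040.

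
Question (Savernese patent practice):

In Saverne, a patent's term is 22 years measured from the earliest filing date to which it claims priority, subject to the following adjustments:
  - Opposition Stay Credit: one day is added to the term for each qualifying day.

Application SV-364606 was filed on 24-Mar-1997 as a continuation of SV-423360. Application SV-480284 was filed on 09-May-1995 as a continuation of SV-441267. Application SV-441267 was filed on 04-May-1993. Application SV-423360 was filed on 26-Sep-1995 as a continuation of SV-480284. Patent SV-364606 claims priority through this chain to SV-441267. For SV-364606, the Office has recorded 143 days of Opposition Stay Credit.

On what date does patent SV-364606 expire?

2015-09-24

Earliest priority filing: 4 May 1993.
Base term: 4 May 1993 + 22 years → 4 May 2015.
Opposition Stay Credit: +143 days → 24 September 2015.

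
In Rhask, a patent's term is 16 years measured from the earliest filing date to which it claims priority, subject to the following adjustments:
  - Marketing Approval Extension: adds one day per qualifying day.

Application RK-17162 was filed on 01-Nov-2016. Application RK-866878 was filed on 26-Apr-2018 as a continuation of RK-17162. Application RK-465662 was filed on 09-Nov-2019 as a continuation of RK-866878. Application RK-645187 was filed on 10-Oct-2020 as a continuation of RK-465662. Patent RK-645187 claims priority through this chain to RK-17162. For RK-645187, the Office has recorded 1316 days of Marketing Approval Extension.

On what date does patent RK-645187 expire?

2036-06-09

Earliest priority filing: 1 November 2016.
Base term: 1 November 2016 + 16 years → 1 November 2032.
Marketing Approval Extension: +1316 days → 9 June 2036.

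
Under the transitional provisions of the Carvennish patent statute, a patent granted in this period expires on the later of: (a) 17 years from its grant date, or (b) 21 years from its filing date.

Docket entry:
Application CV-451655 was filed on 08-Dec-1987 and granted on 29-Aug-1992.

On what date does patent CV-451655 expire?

2009-08-29

(a) grant + 17 years → 29 August 2009.
(b) filing + 21 years → 8 December 2008.
Later of the two: 29 August 2009.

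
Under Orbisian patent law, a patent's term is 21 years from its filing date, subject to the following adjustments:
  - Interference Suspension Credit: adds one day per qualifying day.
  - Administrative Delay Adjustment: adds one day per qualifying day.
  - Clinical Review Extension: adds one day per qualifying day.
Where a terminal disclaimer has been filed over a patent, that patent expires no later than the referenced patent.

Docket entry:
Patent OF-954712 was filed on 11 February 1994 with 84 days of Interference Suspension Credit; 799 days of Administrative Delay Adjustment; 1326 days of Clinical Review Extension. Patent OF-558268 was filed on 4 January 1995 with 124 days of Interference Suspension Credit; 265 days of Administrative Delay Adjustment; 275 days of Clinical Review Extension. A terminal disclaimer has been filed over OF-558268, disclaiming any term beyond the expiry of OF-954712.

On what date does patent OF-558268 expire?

Natural term of OF-558268:
  Base: filing + 21 years → 4 January 2016.
  Interference Suspension Credit: +124 days → 7 May 2016.
  Administrative Delay Adjustment: +265 days → 27 January 2017.
  Clinical Review Extension: +275 days → 29 October 2017.
Expiry of referenced patent OF-954712:
  Base: filing + 21 years → 11 February 2015.
  Interference Suspension Credit: +84 days → 6 May 2015.
  Administrative Delay Adjustment: +799 days → 13 July 2017.
  Clinical Review Extension: +1326 days → 28 February 2021.
Terminal disclaimer: OF-558268 expires on the earlier of 29 October 2017 and 28 February 2021.

October 29, 2017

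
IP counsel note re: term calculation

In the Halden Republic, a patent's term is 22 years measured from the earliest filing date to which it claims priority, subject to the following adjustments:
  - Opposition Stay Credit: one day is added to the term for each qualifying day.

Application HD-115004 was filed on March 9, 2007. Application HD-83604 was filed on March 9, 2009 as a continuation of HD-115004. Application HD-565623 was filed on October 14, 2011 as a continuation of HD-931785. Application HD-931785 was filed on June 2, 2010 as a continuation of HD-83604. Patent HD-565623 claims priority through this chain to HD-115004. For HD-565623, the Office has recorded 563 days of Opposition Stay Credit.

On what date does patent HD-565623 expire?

Earliest priority filing: 9 March 2007.
Base term: 9 March 2007 + 22 years → 9 March 2029.
Opposition Stay Credit: +563 days → 23 September 2030.

September 23, 2030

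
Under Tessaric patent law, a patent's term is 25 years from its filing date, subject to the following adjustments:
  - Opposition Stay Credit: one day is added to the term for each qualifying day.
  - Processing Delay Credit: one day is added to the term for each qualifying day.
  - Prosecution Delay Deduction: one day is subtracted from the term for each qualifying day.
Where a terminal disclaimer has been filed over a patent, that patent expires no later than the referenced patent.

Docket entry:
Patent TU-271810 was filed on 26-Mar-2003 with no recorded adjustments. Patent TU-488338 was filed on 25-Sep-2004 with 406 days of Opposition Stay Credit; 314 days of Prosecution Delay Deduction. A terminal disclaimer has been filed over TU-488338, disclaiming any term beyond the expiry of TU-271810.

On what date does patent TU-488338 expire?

2028-03-26

Natural term of TU-488338:
  Base: filing + 25 years → 25 September 2029.
  Opposition Stay Credit: +406 days → 5 November 2030.
  Prosecution Delay Deduction: −314 days → 26 December 2029.
Expiry of referenced patent TU-271810:
  Base: filing + 25 years → 26 March 2028.
Terminal disclaimer: TU-488338 expires on the earlier of 26 December 2029 and 26 March 2028.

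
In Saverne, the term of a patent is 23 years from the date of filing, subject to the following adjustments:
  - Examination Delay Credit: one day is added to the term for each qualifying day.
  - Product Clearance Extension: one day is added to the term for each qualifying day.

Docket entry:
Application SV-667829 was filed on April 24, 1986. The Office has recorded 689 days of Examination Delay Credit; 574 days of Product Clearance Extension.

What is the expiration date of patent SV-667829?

Base term: filing date + 23 years → 24 April 2009.
Examination Delay Credit: +689 days → 14 March 2011.
Product Clearance Extension: +574 days → 8 October 2012.

October 8, 2012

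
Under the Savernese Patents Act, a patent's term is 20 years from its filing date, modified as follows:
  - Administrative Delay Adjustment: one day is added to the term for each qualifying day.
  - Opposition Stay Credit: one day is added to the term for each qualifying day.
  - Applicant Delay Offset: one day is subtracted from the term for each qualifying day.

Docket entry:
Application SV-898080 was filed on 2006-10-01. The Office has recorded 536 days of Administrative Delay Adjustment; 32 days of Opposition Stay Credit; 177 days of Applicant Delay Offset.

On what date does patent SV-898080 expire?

Base term: filing date + 20 years → 1 October 2026.
Administrative Delay Adjustment: +536 days → 20 March 2028.
Opposition Stay Credit: +32 days → 21 April 2028.
Applicant Delay Offset: −177 days → 27 October 2027.

2027-10-27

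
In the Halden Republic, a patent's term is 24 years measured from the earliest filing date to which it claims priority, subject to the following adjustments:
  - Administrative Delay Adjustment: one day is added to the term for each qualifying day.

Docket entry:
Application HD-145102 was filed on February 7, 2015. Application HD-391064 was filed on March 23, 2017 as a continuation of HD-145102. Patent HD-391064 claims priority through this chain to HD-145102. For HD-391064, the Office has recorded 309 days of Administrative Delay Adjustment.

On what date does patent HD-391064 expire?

Earliest priority filing: 7 February 2015.
Base term: 7 February 2015 + 24 years → 7 February 2039.
Administrative Delay Adjustment: +309 days → 13 December 2039.

December 13, 2039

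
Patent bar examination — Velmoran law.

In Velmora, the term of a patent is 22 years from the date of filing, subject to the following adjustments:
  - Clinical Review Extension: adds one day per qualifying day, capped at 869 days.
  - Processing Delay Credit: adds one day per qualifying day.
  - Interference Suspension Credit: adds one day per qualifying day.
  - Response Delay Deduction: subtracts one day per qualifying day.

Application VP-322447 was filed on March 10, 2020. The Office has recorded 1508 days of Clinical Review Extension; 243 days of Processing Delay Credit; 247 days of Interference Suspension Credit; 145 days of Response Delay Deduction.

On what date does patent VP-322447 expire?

Base term: filing date + 22 years → 10 March 2042.
Clinical Review Extension: 1508 days claimed exceeds the 869-day cap, so +869 days → 26 July 2044.
Processing Delay Credit: +243 days → 26 March 2045.
Interference Suspension Credit: +247 days → 28 November 2045.
Response Delay Deduction: −145 days → 6 July 2045.

2045-07-06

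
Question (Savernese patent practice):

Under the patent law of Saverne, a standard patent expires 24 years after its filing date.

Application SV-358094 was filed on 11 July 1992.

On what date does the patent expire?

2016-07-11

Filing date + 24 years → 11 July 2016.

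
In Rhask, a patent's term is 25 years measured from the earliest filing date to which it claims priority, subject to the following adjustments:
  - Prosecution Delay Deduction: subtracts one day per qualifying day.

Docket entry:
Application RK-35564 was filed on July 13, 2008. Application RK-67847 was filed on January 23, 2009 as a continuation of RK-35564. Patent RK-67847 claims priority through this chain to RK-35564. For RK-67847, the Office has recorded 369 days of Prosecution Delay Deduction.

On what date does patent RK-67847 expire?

Earliest priority filing: 13 July 2008.
Base term: 13 July 2008 + 25 years → 13 July 2033.
Prosecution Delay Deduction: −369 days → 9 July 2032.

2032-07-09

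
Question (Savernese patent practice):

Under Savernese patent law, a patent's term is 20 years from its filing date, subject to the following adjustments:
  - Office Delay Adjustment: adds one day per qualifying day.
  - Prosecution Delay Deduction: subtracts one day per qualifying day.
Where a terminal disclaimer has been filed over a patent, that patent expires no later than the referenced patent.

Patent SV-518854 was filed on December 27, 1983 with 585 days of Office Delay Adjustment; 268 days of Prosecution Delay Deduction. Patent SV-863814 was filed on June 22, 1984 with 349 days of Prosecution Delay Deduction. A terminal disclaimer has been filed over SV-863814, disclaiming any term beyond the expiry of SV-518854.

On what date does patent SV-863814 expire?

Natural term of SV-863814:
  Base: filing + 20 years → 22 June 2004.
  Prosecution Delay Deduction: −349 days → 9 July 2003.
Expiry of referenced patent SV-518854:
  Base: filing + 20 years → 27 December 2003.
  Office Delay Adjustment: +585 days → 3 August 2005.
  Prosecution Delay Deduction: −268 days → 8 November 2004.
Terminal disclaimer: SV-863814 expires on the earlier of 9 July 2003 and 8 November 2004.

July 9, 2003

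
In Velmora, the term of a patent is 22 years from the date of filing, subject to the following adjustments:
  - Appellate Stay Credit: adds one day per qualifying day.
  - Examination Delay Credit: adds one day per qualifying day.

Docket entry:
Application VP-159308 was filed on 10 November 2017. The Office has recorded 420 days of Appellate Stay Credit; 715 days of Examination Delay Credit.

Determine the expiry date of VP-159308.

2042-12-19

Base term: filing date + 22 years → 10 November 2039.
Appellate Stay Credit: +420 days → 3 January 2041.
Examination Delay Credit: +715 days → 19 December 2042.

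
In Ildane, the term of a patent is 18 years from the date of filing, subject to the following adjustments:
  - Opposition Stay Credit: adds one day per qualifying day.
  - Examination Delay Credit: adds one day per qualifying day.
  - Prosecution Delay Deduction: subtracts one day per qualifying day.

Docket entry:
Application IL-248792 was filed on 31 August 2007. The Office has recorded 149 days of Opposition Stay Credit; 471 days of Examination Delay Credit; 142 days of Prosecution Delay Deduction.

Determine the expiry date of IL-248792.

2026-12-22

Base term: filing date + 18 years → 31 August 2025.
Opposition Stay Credit: +149 days → 27 January 2026.
Examination Delay Credit: +471 days → 13 May 2027.
Prosecution Delay Deduction: −142 days → 22 December 2026.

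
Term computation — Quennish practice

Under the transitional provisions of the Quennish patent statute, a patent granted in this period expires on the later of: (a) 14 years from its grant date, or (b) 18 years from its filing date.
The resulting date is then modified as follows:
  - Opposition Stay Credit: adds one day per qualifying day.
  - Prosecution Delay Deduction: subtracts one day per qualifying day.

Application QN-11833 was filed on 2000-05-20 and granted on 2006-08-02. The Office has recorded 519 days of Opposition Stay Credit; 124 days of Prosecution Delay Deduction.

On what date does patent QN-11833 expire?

(a) grant + 14 years → 2 August 2020.
(b) filing + 18 years → 20 May 2018.
Later of the two: 2 August 2020.
Opposition Stay Credit: +519 days → 3 January 2022.
Prosecution Delay Deduction: −124 days → 1 September 2021.

2021-09-01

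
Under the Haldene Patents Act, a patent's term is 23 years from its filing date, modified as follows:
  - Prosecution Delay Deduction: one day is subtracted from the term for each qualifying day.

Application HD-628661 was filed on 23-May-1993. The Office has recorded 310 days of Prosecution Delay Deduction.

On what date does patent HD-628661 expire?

2015-07-18

Base term: filing date + 23 years → 23 May 2016.
Prosecution Delay Deduction: −310 days → 18 July 2015.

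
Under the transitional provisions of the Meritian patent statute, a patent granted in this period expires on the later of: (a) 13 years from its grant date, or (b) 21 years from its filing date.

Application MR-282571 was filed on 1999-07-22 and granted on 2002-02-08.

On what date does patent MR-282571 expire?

July 22, 2020

(a) grant + 13 years → 8 February 2015.
(b) filing + 21 years → 22 July 2020.
Later of the two: 22 July 2020.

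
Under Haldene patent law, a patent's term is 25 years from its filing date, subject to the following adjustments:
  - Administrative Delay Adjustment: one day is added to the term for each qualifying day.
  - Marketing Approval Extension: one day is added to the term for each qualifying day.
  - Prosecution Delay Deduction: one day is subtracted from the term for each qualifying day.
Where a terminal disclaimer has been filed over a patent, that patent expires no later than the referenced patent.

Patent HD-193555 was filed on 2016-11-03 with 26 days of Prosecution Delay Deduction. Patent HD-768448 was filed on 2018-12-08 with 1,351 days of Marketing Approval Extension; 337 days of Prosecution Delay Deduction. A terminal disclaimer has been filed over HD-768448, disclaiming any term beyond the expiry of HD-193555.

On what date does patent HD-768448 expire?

2041-10-08

Natural term of HD-768448:
  Base: filing + 25 years → 8 December 2043.
  Marketing Approval Extension: +1351 days → 20 August 2047.
  Prosecution Delay Deduction: −337 days → 17 September 2046.
Expiry of referenced patent HD-193555:
  Base: filing + 25 years → 3 November 2041.
  Prosecution Delay Deduction: −26 days → 8 October 2041.
Terminal disclaimer: HD-768448 expires on the earlier of 17 September 2046 and 8 October 2041.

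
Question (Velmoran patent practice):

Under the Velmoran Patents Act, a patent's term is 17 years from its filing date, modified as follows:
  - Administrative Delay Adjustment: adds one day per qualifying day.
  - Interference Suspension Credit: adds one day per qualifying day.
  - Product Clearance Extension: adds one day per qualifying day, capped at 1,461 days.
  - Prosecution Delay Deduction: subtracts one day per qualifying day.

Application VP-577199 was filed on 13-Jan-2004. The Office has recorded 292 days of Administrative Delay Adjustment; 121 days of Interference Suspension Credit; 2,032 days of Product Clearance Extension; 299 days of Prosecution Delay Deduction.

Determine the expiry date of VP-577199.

Base term: filing date + 17 years → 13 January 2021.
Administrative Delay Adjustment: +292 days → 1 November 2021.
Interference Suspension Credit: +121 days → 2 March 2022.
Product Clearance Extension: 2032 days claimed exceeds the 1461-day cap, so +1461 days → 2 March 2026.
Prosecution Delay Deduction: −299 days → 7 May 2025.

May 7, 2025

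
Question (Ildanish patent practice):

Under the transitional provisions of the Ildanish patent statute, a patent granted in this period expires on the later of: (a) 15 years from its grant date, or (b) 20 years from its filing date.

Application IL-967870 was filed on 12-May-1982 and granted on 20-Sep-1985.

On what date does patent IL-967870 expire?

May 12, 2002

(a) grant + 15 years → 20 September 2000.
(b) filing + 20 years → 12 May 2002.
Later of the two: 12 May 2002.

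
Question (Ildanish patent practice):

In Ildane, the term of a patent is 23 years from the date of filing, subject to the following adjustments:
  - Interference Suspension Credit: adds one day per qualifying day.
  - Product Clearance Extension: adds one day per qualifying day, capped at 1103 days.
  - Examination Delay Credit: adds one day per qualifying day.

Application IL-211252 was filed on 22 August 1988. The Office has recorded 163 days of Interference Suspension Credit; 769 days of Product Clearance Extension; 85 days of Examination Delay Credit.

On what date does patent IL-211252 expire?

Base term: filing date + 23 years → 22 August 2011.
Interference Suspension Credit: +163 days → 1 February 2012.
Product Clearance Extension: 769 days (within the 1103-day cap) → +769 days → 11 March 2014.
Examination Delay Credit: +85 days → 4 June 2014.

June 4, 2014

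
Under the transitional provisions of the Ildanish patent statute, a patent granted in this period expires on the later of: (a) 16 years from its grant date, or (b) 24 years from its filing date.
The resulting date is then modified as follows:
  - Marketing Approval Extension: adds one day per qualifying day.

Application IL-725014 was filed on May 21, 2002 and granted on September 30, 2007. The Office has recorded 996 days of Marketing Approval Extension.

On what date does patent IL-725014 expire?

2029-02-10

(a) grant + 16 years → 30 September 2023.
(b) filing + 24 years → 21 May 2026.
Later of the two: 21 May 2026.
Marketing Approval Extension: +996 days → 10 February 2029.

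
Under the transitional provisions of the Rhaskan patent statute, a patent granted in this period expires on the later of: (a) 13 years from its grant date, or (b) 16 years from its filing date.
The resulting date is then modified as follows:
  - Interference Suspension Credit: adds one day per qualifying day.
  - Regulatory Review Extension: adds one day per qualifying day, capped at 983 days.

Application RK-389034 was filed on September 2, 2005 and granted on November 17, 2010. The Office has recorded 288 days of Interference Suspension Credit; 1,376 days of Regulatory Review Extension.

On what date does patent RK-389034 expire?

(a) grant + 13 years → 17 November 2023.
(b) filing + 16 years → 2 September 2021.
Later of the two: 17 November 2023.
Interference Suspension Credit: +288 days → 31 August 2024.
Regulatory Review Extension: 1376 days claimed exceeds the 983-day cap, so +983 days → 11 May 2027.

2027-05-11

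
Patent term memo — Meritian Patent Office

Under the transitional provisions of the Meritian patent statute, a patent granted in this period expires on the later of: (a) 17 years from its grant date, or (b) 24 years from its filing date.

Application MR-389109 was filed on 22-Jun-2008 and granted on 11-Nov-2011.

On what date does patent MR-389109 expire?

June 22, 2032

(a) grant + 17 years → 11 November 2028.
(b) filing + 24 years → 22 June 2032.
Later of the two: 22 June 2032.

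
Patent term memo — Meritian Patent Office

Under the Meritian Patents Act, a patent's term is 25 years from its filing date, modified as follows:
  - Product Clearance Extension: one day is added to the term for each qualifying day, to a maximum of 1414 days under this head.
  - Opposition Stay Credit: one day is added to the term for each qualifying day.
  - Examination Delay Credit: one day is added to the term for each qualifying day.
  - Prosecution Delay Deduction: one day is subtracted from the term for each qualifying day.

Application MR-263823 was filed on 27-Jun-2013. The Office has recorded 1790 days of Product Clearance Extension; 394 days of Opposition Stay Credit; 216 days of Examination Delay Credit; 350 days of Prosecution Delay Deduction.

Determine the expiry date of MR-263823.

January 26, 2043

Base term: filing date + 25 years → 27 June 2038.
Product Clearance Extension: 1790 days claimed exceeds the 1414-day cap, so +1414 days → 11 May 2042.
Opposition Stay Credit: +394 days → 9 June 2043.
Examination Delay Credit: +216 days → 11 January 2044.
Prosecution Delay Deduction: −350 days → 26 January 2043.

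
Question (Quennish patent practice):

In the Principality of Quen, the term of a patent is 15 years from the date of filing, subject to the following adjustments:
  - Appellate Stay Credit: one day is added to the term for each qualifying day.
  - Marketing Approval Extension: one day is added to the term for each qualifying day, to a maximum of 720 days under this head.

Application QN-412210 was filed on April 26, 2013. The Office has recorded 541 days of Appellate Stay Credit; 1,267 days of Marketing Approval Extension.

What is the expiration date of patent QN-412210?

2031-10-09

Base term: filing date + 15 years → 26 April 2028.
Appellate Stay Credit: +541 days → 19 October 2029.
Marketing Approval Extension: 1267 days claimed exceeds the 720-day cap, so +720 days → 9 October 2031.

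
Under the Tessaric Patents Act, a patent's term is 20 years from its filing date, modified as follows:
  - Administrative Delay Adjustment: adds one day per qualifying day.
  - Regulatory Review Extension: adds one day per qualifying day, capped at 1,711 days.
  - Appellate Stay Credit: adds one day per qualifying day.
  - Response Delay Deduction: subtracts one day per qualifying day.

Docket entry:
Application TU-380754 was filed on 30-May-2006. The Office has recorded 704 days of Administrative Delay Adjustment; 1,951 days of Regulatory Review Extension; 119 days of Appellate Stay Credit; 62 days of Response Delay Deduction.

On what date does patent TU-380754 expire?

March 6, 2033

Base term: filing date + 20 years → 30 May 2026.
Administrative Delay Adjustment: +704 days → 3 May 2028.
Regulatory Review Extension: 1951 days claimed exceeds the 1711-day cap, so +1711 days → 8 January 2033.
Appellate Stay Credit: +119 days → 7 May 2033.
Response Delay Deduction: −62 days → 6 March 2033.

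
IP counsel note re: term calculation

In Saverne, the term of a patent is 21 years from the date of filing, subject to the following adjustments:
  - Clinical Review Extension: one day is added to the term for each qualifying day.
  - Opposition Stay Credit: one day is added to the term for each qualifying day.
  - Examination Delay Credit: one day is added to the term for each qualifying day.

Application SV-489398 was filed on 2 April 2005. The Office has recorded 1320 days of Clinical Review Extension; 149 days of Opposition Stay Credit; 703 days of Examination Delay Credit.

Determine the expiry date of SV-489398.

Base term: filing date + 21 years → 2 April 2026.
Clinical Review Extension: +1320 days → 12 November 2029.
Opposition Stay Credit: +149 days → 10 April 2030.
Examination Delay Credit: +703 days → 13 March 2032.

March 13, 2032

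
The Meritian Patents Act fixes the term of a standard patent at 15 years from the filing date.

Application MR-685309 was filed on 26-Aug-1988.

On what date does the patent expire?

2003-08-26

Filing date + 15 years → 26 August 2003.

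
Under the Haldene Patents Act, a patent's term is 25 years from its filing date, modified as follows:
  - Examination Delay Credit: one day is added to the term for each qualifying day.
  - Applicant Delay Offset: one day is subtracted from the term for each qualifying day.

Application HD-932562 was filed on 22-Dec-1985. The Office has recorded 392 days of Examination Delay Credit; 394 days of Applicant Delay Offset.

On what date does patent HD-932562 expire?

2010-12-20

Base term: filing date + 25 years → 22 December 2010.
Examination Delay Credit: +392 days → 18 January 2012.
Applicant Delay Offset: −394 days → 20 December 2010.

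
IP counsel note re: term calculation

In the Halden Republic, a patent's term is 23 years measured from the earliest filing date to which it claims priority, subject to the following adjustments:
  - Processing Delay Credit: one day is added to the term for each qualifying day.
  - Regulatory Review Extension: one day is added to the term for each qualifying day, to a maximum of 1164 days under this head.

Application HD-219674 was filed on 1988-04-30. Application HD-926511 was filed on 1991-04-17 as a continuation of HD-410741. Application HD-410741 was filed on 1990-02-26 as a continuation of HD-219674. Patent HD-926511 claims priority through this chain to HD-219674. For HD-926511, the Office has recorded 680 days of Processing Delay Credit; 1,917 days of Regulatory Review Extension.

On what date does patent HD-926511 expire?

2016-05-17

Earliest priority filing: 30 April 1988.
Base term: 30 April 1988 + 23 years → 30 April 2011.
Processing Delay Credit: +680 days → 10 March 2013.
Regulatory Review Extension: 1917 days claimed exceeds the 1164-day cap, so +1164 days → 17 May 2016.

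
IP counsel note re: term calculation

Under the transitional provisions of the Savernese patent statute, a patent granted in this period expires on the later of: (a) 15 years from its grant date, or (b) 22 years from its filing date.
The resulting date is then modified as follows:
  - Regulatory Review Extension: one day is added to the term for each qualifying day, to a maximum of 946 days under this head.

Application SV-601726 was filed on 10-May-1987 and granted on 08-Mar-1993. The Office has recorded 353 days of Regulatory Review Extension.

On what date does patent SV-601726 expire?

April 28, 2010

(a) grant + 15 years → 8 March 2008.
(b) filing + 22 years → 10 May 2009.
Later of the two: 10 May 2009.
Regulatory Review Extension: 353 days (within the 946-day cap) → +353 days → 28 April 2010.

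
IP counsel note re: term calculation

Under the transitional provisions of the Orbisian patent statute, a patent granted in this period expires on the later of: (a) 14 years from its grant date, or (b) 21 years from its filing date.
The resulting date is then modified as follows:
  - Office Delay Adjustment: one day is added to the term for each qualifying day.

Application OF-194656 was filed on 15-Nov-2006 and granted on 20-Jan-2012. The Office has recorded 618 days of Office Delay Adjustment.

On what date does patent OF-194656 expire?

(a) grant + 14 years → 20 January 2026.
(b) filing + 21 years → 15 November 2027.
Later of the two: 15 November 2027.
Office Delay Adjustment: +618 days → 25 July 2029.

July 25, 2029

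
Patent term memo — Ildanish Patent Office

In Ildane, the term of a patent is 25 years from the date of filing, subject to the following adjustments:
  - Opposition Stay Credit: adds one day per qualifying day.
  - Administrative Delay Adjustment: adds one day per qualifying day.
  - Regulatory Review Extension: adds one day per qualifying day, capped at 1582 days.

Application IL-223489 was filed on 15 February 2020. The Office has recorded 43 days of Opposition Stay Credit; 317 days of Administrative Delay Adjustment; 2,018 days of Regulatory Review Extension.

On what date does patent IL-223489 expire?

2050-06-11

Base term: filing date + 25 years → 15 February 2045.
Opposition Stay Credit: +43 days → 30 March 2045.
Administrative Delay Adjustment: +317 days → 10 February 2046.
Regulatory Review Extension: 2018 days claimed exceeds the 1582-day cap, so +1582 days → 11 June 2050.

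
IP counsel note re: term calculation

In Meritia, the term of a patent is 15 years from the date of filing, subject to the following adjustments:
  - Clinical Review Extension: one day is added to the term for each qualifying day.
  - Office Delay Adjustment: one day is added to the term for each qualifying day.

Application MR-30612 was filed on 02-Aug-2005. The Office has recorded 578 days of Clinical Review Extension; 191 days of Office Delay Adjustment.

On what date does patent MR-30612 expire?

Base term: filing date + 15 years → 2 August 2020.
Clinical Review Extension: +578 days → 3 March 2022.
Office Delay Adjustment: +191 days → 10 September 2022.

September 10, 2022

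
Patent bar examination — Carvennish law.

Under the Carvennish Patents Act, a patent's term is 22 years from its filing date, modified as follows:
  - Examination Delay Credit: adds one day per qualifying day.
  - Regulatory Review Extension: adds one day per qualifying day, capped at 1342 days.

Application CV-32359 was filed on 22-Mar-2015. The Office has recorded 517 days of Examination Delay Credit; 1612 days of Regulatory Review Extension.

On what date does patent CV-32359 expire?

2042-04-24

Base term: filing date + 22 years → 22 March 2037.
Examination Delay Credit: +517 days → 21 August 2038.
Regulatory Review Extension: 1612 days claimed exceeds the 1342-day cap, so +1342 days → 24 April 2042.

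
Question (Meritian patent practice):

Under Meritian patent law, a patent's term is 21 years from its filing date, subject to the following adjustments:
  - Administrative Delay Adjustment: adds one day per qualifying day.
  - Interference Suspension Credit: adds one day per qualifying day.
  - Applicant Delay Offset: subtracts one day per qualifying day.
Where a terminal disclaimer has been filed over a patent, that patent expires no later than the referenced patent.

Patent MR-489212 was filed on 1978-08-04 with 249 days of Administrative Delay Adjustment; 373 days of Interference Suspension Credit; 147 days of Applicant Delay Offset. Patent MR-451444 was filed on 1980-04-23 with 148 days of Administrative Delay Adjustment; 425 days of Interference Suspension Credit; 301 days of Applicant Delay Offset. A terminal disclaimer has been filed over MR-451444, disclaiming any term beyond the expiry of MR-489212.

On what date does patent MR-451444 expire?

Natural term of MR-451444:
  Base: filing + 21 years → 23 April 2001.
  Administrative Delay Adjustment: +148 days → 18 September 2001.
  Interference Suspension Credit: +425 days → 17 November 2002.
  Applicant Delay Offset: −301 days → 20 January 2002.
Expiry of referenced patent MR-489212:
  Base: filing + 21 years → 4 August 1999.
  Administrative Delay Adjustment: +249 days → 9 April 2000.
  Interference Suspension Credit: +373 days → 17 April 2001.
  Applicant Delay Offset: −147 days → 21 November 2000.
Terminal disclaimer: MR-451444 expires on the earlier of 20 January 2002 and 21 November 2000.

November 21, 2000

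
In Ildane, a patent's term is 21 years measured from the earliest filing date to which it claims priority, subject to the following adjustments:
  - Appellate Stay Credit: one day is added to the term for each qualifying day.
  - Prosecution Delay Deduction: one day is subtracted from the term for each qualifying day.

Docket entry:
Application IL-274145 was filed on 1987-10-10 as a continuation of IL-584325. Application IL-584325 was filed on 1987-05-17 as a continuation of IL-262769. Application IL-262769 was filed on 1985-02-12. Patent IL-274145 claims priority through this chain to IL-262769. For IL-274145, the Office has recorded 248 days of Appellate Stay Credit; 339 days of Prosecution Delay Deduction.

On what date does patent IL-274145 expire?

2005-11-13

Earliest priority filing: 12 February 1985.
Base term: 12 February 1985 + 21 years → 12 February 2006.
Appellate Stay Credit: +248 days → 18 October 2006.
Prosecution Delay Deduction: −339 days → 13 November 2005.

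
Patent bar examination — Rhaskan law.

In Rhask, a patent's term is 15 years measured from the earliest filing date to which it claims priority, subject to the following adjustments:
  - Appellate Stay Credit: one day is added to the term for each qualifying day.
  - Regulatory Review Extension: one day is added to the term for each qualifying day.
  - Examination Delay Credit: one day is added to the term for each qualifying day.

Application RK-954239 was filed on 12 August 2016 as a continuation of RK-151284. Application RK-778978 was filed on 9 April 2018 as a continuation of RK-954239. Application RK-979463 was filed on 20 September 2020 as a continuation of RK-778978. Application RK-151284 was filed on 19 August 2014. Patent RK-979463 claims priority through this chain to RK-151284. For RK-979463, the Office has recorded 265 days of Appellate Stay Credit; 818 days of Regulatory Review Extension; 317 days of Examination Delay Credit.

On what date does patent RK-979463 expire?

June 19, 2033

Earliest priority filing: 19 August 2014.
Base term: 19 August 2014 + 15 years → 19 August 2029.
Appellate Stay Credit: +265 days → 11 May 2030.
Regulatory Review Extension: +818 days → 6 August 2032.
Examination Delay Credit: +317 days → 19 June 2033.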